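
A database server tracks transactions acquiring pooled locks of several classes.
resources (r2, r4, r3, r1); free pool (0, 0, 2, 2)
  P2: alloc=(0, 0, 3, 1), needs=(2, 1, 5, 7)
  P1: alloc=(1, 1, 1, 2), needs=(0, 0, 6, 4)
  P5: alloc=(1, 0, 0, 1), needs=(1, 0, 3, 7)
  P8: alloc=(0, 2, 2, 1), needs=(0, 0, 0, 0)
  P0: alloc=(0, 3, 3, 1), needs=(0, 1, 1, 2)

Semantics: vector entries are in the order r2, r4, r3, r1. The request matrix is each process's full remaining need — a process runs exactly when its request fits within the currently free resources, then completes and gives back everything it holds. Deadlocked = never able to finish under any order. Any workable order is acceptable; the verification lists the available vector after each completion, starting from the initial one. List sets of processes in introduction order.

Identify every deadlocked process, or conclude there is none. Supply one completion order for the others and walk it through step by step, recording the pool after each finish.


Deadlocked set: P2 and P5.
Key observation: after P8, P0, P1 complete, (1, 6, 8, 6) is the best the pool ever gets, yet each leftover process wants more r1.
A valid finishing order for the others: P8, P0, P1. Verifying each step:
  pool = (0, 0, 2, 2)
  P8: need (0, 0, 0, 0) fits (0, 0, 2, 2); releases (0, 2, 2, 1), pool now (0, 2, 4, 3)
  P0: need (0, 1, 1, 2) fits (0, 2, 4, 3); releases (0, 3, 3, 1), pool now (0, 5, 7, 4)
  P1: need (0, 0, 6, 4) fits (0, 5, 7, 4); releases (1, 1, 1, 2), pool now (1, 6, 8, 6)
None of the blocked processes ever fits:
  blocked: P2 wants (2, 1, 5, 7), pool (1, 6, 8, 6) — not enough r2 and r1
  blocked: P5 wants (1, 0, 3, 7), pool (1, 6, 8, 6) — not enough r1


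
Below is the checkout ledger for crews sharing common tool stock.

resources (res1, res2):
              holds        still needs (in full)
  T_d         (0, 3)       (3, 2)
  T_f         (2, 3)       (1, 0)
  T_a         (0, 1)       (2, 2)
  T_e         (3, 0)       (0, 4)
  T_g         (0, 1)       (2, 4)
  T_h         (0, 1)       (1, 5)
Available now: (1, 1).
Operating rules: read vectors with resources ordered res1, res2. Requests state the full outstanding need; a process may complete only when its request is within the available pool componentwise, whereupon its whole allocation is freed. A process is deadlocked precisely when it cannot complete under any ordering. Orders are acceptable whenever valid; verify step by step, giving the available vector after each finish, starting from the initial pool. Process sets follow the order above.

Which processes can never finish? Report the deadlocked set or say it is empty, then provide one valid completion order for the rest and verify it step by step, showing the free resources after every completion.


Nothing here is deadlocked.
Key observation: starting with T_f, each completion frees enough for the next — no one is permanently blocked.
A valid finishing order for the others: T_f, T_g, T_d, T_a, T_e, T_h. Walking it through:
  pool = (1, 1)
  T_f: need (1, 0) fits (1, 1); releases (2, 3), pool now (3, 4)
  T_g: need (2, 4) fits (3, 4); releases (0, 1), pool now (3, 5)
  T_d: need (3, 2) fits (3, 5); releases (0, 3), pool now (3, 8)
  T_a: need (2, 2) fits (3, 8); releases (0, 1), pool now (3, 9)
  T_e: need (0, 4) fits (3, 9); releases (3, 0), pool now (6, 9)
  T_h: need (1, 5) fits (6, 9); releases (0, 1), pool now (6, 10)


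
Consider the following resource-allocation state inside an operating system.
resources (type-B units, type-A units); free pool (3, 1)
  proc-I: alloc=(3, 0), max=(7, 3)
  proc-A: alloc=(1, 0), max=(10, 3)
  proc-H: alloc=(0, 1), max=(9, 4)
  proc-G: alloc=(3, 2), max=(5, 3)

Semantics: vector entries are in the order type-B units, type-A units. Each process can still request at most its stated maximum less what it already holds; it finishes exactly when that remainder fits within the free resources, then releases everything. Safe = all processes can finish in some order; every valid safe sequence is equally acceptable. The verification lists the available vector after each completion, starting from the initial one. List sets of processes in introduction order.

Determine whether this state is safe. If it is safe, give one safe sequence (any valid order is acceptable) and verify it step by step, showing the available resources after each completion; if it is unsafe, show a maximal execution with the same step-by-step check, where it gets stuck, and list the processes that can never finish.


SAFE, for example via the order proc-G, proc-I, proc-H, proc-A.
Key observation: at proc-G the run first touches a limit — (2, 1) against (3, 1), exact on a resource it actually requests.
Verifying each step:
  pool = (3, 1)
  proc-G: need (2, 1) fits (3, 1); releases (3, 2), pool now (6, 3)
  proc-I: need (4, 3) fits (6, 3); releases (3, 0), pool now (9, 3)
  proc-H: need (9, 3) fits (9, 3); releases (0, 1), pool now (9, 4)
  proc-A: need (9, 3) fits (9, 4); releases (1, 0), pool now (10, 4)


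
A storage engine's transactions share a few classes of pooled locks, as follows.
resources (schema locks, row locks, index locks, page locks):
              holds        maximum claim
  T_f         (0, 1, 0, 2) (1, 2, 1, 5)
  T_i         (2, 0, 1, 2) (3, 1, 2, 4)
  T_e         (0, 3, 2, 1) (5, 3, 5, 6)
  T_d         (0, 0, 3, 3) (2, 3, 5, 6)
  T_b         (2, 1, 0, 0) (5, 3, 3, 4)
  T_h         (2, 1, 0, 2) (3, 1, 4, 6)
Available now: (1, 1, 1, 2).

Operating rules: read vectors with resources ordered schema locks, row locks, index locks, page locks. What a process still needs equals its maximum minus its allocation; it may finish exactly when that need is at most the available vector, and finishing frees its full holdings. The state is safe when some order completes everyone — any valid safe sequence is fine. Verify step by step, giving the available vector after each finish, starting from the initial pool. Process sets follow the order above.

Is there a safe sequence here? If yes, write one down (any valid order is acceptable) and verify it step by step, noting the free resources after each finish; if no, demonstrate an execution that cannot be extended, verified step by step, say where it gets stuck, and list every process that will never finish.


UNSAFE — no complete ordering exists.
Key observation: after T_i, T_f the pool peaks at (3, 2, 2, 6), and each blocked process is short somewhere: T_e on schema locks, index locks; T_d on row locks; T_b on index locks; T_h on index locks.
A maximal execution: T_i, T_f — then nothing else fits. Verifying each step:
  pool = (1, 1, 1, 2)
  run T_i (needs (1, 1, 1, 2), free (1, 1, 1, 2)); after release of (2, 0, 1, 2) the pool is (3, 1, 2, 4)
  run T_f (needs (1, 1, 1, 3), free (3, 1, 2, 4)); after release of (0, 1, 0, 2) the pool is (3, 2, 2, 6)
  T_e cannot run: need (5, 0, 3, 5) vs free (3, 2, 2, 6) (insufficient schema locks and index locks)
  T_d cannot run: need (2, 3, 2, 3) vs free (3, 2, 2, 6) (insufficient row locks)
  T_b cannot run: need (3, 2, 3, 4) vs free (3, 2, 2, 6) (insufficient index locks)
  T_h cannot run: need (1, 0, 4, 4) vs free (3, 2, 2, 6) (insufficient index locks)
Never able to finish: T_e, T_d, T_b and T_h.


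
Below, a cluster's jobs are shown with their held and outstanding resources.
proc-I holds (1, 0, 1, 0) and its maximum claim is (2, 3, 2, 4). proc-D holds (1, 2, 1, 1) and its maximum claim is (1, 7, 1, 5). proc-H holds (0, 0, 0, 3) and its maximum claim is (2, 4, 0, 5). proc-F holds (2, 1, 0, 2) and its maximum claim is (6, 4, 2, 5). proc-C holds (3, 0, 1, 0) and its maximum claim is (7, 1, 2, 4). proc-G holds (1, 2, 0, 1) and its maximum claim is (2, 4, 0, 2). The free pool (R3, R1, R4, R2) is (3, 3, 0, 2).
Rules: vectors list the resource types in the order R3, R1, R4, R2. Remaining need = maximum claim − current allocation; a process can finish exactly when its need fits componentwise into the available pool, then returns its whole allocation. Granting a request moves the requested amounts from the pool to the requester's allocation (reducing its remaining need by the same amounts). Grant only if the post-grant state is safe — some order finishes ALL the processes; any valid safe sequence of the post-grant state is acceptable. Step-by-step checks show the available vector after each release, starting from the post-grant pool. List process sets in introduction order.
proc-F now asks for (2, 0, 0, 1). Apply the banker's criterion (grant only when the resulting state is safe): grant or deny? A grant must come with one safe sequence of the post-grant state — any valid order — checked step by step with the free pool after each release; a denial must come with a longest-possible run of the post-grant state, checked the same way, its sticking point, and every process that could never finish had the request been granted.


GRANT — the state after the grant stays safe, e.g. via proc-G, proc-H, proc-D, proc-I, proc-C, proc-F.
Key observation: post-grant, (1, 3, 0, 1) remains, and an order beginning with proc-G completes everyone.
Step-by-step check of the post-grant state:
  pool = (1, 3, 0, 1)
  proc-G needs (1, 2, 0, 1) <= (1, 3, 0, 1) -> finishes; pool += (1, 2, 0, 1) = (2, 5, 0, 2)
  proc-H needs (2, 4, 0, 2) <= (2, 5, 0, 2) -> finishes; pool += (0, 0, 0, 3) = (2, 5, 0, 5)
  proc-D needs (0, 5, 0, 4) <= (2, 5, 0, 5) -> finishes; pool += (1, 2, 1, 1) = (3, 7, 1, 6)
  proc-I needs (1, 3, 1, 4) <= (3, 7, 1, 6) -> finishes; pool += (1, 0, 1, 0) = (4, 7, 2, 6)
  proc-C needs (4, 1, 1, 4) <= (4, 7, 2, 6) -> finishes; pool += (3, 0, 1, 0) = (7, 7, 3, 6)
  proc-F needs (2, 3, 2, 2) <= (7, 7, 3, 6) -> finishes; pool += (4, 1, 0, 3) = (11, 8, 3, 9)


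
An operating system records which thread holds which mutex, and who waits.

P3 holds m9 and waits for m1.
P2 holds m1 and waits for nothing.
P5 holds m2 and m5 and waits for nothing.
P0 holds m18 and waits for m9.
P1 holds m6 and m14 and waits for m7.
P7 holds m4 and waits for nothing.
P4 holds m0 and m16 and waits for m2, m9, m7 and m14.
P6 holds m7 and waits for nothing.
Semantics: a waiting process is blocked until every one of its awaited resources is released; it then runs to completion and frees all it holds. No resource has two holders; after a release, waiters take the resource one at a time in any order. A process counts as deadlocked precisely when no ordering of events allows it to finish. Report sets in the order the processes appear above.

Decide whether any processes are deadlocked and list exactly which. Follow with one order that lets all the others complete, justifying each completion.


The deadlocked set is empty.
Key observation: the waits form no ring: some process can always run, and its releases unblock the others one by one.
A valid finishing order for the others: P5, P6, P2, P7, P1, P3, P0, P4.
Verifying each step:
  run P5 (it waits on nothing); releases m2 and m5
  run P6 (it waits on nothing); releases m7
  run P2 (it waits on nothing); releases m1
  run P7 (it waits on nothing); releases m4
  P1 waits on m7 — all released -> runs and releases m6 and m14
  P3 waits on m1 — all released -> runs and releases m9
  P0 waits on m9 — all released -> runs and releases m18
  P4 waits on m2, m9, m7 and m14 — all released -> runs and releases m0 and m16


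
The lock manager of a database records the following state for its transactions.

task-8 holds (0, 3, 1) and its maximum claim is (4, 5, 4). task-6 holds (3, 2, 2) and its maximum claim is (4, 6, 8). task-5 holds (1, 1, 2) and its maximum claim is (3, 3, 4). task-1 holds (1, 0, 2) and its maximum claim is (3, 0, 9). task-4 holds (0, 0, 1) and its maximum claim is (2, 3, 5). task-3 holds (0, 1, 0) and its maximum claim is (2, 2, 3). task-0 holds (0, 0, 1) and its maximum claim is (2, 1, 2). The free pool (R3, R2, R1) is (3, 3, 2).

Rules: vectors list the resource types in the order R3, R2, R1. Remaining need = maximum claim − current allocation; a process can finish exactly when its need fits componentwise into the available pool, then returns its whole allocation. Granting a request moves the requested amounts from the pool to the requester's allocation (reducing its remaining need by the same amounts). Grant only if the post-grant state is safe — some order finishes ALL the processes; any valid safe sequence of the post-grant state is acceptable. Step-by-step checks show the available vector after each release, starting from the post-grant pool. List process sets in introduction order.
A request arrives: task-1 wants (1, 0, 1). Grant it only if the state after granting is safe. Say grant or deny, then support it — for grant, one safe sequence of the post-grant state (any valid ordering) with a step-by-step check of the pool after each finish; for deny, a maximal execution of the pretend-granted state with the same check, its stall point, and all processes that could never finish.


DENY. Granting would leave the state unsafe.
Key observation: after task-0, task-5, task-3, task-4 the pool peaks at (3, 5, 5), and each blocked process is short somewhere: task-8 on R3; task-6 on R1; task-1 on R1.
After a pretend grant, a maximal execution: task-0, task-5, task-3, task-4 — then nothing else fits. Check, step by step:
  pool = (2, 3, 1)
  run task-0 (needs (2, 1, 1), free (2, 3, 1)); after release of (0, 0, 1) the pool is (2, 3, 2)
  run task-5 (needs (2, 2, 2), free (2, 3, 2)); after release of (1, 1, 2) the pool is (3, 4, 4)
  run task-3 (needs (2, 1, 3), free (3, 4, 4)); after release of (0, 1, 0) the pool is (3, 5, 4)
  run task-4 (needs (2, 3, 4), free (3, 5, 4)); after release of (0, 0, 1) the pool is (3, 5, 5)
  task-8 cannot run: need (4, 2, 3) vs free (3, 5, 5) (insufficient R3)
  task-6 cannot run: need (1, 4, 6) vs free (3, 5, 5) (insufficient R1)
  task-1 cannot run: need (1, 0, 6) vs free (3, 5, 5) (insufficient R1)
Processes that could never finish after the grant: task-8, task-6 and task-1.


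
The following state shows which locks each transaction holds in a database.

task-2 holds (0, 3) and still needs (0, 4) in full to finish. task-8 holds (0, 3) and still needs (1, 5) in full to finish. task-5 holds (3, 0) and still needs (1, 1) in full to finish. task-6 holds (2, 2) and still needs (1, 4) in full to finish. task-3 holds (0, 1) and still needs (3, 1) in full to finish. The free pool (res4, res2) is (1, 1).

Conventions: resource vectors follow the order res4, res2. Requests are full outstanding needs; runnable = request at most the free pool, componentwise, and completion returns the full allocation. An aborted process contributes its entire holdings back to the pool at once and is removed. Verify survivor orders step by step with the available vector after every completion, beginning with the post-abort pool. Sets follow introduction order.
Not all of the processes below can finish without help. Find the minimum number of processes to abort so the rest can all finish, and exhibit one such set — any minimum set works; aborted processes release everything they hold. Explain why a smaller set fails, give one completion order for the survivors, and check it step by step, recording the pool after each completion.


Abort task-2.
Key observation: the deadlocked task-6 becomes finishable only because task-2 released (0, 3); it completes at step 1 below.
No smaller set exists: with zero aborts the deadlock remains.
The survivors complete as task-6, task-3, task-5, task-8. Check, step by step (starting from the post-abort pool):
  pool = (1, 4)
  task-6 needs (1, 4) <= (1, 4) -> finishes; pool += (2, 2) = (3, 6)
  task-3 needs (3, 1) <= (3, 6) -> finishes; pool += (0, 1) = (3, 7)
  task-5 needs (1, 1) <= (3, 7) -> finishes; pool += (3, 0) = (6, 7)
  task-8 needs (1, 5) <= (6, 7) -> finishes; pool += (0, 3) = (6, 10)


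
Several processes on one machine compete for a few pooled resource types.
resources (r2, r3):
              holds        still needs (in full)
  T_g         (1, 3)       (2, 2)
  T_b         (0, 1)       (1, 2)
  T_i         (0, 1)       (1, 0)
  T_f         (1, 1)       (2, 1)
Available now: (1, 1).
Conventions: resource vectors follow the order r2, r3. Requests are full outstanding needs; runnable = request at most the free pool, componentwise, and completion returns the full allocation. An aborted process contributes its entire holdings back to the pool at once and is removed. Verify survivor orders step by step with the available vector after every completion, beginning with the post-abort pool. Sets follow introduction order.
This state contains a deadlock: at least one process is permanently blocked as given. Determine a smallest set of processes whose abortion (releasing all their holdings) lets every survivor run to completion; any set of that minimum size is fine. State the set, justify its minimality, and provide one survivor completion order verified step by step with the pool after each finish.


Abort T_f.
Key observation: before aborting T_f, T_g was permanently blocked — no order could ever run it; afterwards it completes at step 2.
Minimality: the empty abort set fails — the state is deadlocked as it stands.
Survivors finish in the order: T_i, T_g, T_b. Check, step by step (pool after the aborts first):
  pool = (2, 2)
  T_i needs (1, 0) <= (2, 2) -> finishes; pool += (0, 1) = (2, 3)
  T_g needs (2, 2) <= (2, 3) -> finishes; pool += (1, 3) = (3, 6)
  T_b needs (1, 2) <= (3, 6) -> finishes; pool += (0, 1) = (3, 7)


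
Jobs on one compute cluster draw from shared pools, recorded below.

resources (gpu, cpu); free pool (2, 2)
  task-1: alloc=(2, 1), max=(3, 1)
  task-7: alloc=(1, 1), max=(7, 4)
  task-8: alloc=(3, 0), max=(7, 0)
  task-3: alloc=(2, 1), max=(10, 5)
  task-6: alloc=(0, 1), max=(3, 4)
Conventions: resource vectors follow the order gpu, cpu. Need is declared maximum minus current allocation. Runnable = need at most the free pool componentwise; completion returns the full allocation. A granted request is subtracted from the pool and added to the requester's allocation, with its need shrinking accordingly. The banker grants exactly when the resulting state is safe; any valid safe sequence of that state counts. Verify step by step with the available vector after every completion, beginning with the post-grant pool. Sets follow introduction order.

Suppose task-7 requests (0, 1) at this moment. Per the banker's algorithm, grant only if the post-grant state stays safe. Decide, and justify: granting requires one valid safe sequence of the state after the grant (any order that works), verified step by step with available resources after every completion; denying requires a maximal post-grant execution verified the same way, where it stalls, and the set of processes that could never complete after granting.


GRANT — the state after the grant stays safe, e.g. via task-1, task-8, task-7, task-3, task-6.
Key observation: granting shrinks the pool to (2, 1), yet task-1 still fits and the chain goes through.
Verifying the post-grant state step by step:
  pool = (2, 1)
  run task-1 (needs (1, 0), free (2, 1)); after release of (2, 1) the pool is (4, 2)
  run task-8 (needs (4, 0), free (4, 2)); after release of (3, 0) the pool is (7, 2)
  run task-7 (needs (6, 2), free (7, 2)); after release of (1, 2) the pool is (8, 4)
  run task-3 (needs (8, 4), free (8, 4)); after release of (2, 1) the pool is (10, 5)
  run task-6 (needs (3, 3), free (10, 5)); after release of (0, 1) the pool is (10, 6)


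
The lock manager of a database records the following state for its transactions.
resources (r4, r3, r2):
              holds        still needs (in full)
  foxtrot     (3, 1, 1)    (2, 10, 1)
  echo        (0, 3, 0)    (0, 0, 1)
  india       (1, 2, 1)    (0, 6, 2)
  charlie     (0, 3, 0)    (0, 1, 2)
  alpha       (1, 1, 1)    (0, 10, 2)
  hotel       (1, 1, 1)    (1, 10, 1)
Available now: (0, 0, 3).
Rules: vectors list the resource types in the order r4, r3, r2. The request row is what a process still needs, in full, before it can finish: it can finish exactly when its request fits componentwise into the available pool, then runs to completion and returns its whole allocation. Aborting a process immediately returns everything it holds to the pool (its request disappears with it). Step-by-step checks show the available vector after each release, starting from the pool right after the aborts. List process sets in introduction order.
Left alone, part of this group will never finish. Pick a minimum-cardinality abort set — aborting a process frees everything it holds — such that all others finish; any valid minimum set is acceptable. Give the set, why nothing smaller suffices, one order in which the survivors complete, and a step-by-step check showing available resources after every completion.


Minimum abort set: foxtrot and hotel.
Key observation: aborting foxtrot and hotel returns (4, 2, 2), and alpha — hopeless before — runs at step 4 with the returned capacity in the pool.
Why nothing smaller works — every single abort fails: foxtrot alone leaves alpha blocked (short on r3); echo alone leaves foxtrot blocked (short on r4 and r3); india alone leaves foxtrot blocked (short on r4 and r3); charlie alone leaves foxtrot blocked (short on r4 and r3); alpha alone leaves foxtrot blocked (short on r3); hotel alone leaves foxtrot blocked (short on r3).
One survivor order: charlie, echo, india, alpha. Check, step by step (post-abort pool first):
  pool = (4, 2, 5)
  charlie: need (0, 1, 2) fits (4, 2, 5); releases (0, 3, 0), pool now (4, 5, 5)
  echo: need (0, 0, 1) fits (4, 5, 5); releases (0, 3, 0), pool now (4, 8, 5)
  india: need (0, 6, 2) fits (4, 8, 5); releases (1, 2, 1), pool now (5, 10, 6)
  alpha: need (0, 10, 2) fits (5, 10, 6); releases (1, 1, 1), pool now (6, 11, 7)


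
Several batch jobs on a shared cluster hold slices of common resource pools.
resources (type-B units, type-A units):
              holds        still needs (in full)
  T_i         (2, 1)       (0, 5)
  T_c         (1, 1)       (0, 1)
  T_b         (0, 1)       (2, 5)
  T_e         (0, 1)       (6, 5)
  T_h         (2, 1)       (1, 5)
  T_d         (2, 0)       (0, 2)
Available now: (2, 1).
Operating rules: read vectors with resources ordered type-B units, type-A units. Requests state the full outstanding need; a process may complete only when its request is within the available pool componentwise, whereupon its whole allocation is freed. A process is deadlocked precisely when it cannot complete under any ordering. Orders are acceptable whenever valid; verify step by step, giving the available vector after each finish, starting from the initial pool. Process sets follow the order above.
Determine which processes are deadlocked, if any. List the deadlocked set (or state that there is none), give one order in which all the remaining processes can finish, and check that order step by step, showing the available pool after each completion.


Deadlocked: T_i, T_b, T_e and T_h.
Key observation: the wall is type-A units: completing T_c, T_d brings the pool only to (5, 2), and all the rest need more.
One completion order for the rest: T_c, T_d. Check, step by step:
  pool = (2, 1)
  T_c: need (0, 1) fits (2, 1); releases (1, 1), pool now (3, 2)
  T_d: need (0, 2) fits (3, 2); releases (2, 0), pool now (5, 2)
The stuck group stays short no matter what:
  blocked: T_i wants (0, 5), pool (5, 2) — not enough type-A units
  blocked: T_b wants (2, 5), pool (5, 2) — not enough type-A units
  blocked: T_e wants (6, 5), pool (5, 2) — not enough type-B units and type-A units
  blocked: T_h wants (1, 5), pool (5, 2) — not enough type-A units


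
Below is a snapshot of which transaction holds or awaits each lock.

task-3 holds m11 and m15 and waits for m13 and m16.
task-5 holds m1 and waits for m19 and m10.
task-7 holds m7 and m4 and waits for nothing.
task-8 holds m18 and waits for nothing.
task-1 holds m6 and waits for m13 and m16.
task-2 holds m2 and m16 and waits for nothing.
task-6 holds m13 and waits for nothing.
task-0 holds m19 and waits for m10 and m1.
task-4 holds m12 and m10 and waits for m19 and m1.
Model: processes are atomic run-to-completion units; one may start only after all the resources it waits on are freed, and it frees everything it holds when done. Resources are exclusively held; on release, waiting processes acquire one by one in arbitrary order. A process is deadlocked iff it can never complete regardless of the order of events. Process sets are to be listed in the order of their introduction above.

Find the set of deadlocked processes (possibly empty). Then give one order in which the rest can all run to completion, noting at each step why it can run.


The deadlocked set is task-5, task-0 and task-4.
Key observation: nobody on the ring task-5 -> task-0 -> task-5 can start until another member finishes, which never happens; task-4 is caught in further circular waits.
A valid finishing order for the others: task-2, task-7, task-6, task-1, task-3, task-8.
Step-by-step check:
  task-2 waits on nothing -> runs at once and releases m2 and m16
  task-7 waits on nothing -> runs at once and releases m7 and m4
  task-6 waits on nothing -> runs at once and releases m13
  task-1 waits on m13 and m16 — all released -> runs and releases m6
  task-3 waits on m13 and m16 — all released -> runs and releases m11 and m15
  task-8 waits on nothing -> runs at once and releases m18


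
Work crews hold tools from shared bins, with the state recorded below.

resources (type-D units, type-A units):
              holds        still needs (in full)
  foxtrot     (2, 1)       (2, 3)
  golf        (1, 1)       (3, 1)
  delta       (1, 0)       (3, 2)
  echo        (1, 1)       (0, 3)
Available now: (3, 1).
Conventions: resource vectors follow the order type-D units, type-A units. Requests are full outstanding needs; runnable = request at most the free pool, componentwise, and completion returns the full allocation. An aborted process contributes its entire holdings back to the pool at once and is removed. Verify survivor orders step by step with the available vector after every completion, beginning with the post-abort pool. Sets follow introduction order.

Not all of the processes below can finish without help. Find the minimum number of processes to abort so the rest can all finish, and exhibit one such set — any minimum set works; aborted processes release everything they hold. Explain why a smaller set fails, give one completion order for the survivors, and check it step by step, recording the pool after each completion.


Abort foxtrot.
Key observation: no ordering could ever have run echo before the abort of foxtrot; with (2, 1) back in the pool it fits at step 2.
Minimality: the empty abort set fails — the state is deadlocked as it stands.
The survivors complete as golf, echo, delta. Check, step by step (starting from the post-abort pool):
  pool = (5, 2)
  golf: need (3, 1) fits (5, 2); releases (1, 1), pool now (6, 3)
  echo: need (0, 3) fits (6, 3); releases (1, 1), pool now (7, 4)
  delta: need (3, 2) fits (7, 4); releases (1, 0), pool now (8, 4)


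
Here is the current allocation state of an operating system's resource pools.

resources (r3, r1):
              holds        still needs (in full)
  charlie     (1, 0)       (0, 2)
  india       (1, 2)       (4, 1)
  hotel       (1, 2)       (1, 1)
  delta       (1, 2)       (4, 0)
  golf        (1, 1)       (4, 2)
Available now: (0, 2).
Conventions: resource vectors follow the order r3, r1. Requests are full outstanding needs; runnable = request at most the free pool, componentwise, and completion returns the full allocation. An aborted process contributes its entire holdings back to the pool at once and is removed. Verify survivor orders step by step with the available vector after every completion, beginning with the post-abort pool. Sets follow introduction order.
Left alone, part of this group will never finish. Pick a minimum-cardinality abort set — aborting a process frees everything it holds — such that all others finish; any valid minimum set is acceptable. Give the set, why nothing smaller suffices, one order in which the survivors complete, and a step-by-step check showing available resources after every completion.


The answer: abort delta and golf.
Key observation: before aborting delta and golf, india was permanently blocked — no order could ever run it; afterwards it completes at step 3.
Why nothing smaller works — every single abort fails: charlie alone leaves india blocked (short on r3); india alone leaves delta blocked (short on r3); hotel alone leaves india blocked (short on r3); delta alone leaves india blocked (short on r3); golf alone leaves india blocked (short on r3).
Survivors finish in the order: hotel, charlie, india. Verifying each step (pool after the aborts first):
  pool = (2, 5)
  hotel needs (1, 1) <= (2, 5) -> finishes; pool += (1, 2) = (3, 7)
  charlie needs (0, 2) <= (3, 7) -> finishes; pool += (1, 0) = (4, 7)
  india needs (4, 1) <= (4, 7) -> finishes; pool += (1, 2) = (5, 9)


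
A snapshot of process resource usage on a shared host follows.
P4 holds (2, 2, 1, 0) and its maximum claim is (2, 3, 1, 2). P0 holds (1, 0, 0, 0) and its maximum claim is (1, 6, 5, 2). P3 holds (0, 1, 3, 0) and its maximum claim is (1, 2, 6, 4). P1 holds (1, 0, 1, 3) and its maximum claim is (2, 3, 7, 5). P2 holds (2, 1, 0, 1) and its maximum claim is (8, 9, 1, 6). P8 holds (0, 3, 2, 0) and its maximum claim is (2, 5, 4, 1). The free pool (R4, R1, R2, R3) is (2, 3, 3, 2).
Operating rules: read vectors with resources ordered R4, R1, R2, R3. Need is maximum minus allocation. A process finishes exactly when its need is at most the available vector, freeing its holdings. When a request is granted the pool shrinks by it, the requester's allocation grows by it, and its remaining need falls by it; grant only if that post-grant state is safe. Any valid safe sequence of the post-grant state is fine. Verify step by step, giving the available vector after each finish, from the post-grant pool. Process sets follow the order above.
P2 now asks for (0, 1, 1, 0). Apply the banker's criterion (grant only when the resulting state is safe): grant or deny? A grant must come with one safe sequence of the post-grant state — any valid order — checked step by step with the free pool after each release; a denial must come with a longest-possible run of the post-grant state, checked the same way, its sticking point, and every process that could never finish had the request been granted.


DENY: after the grant no complete ordering would exist.
Key observation: after P4, P8, P0 the pool peaks at (5, 7, 5, 2), and each blocked process is short somewhere: P3 on R3; P1 on R2; P2 on R4, R3.
Pretend the grant happened; the run P4, P8, P0 goes as far as possible. Step-by-step check:
  pool = (2, 2, 2, 2)
  P4 needs (0, 1, 0, 2) <= (2, 2, 2, 2) -> finishes; pool += (2, 2, 1, 0) = (4, 4, 3, 2)
  P8 needs (2, 2, 2, 1) <= (4, 4, 3, 2) -> finishes; pool += (0, 3, 2, 0) = (4, 7, 5, 2)
  P0 needs (0, 6, 5, 2) <= (4, 7, 5, 2) -> finishes; pool += (1, 0, 0, 0) = (5, 7, 5, 2)
  P3 still needs (1, 1, 3, 4) but only (5, 7, 5, 2) is free — short on R3
  P1 still needs (1, 3, 6, 2) but only (5, 7, 5, 2) is free — short on R2
  P2 still needs (6, 7, 0, 5) but only (5, 7, 5, 2) is free — short on R4 and R3
Post-grant, the permanently blocked set is P3, P1 and P2.


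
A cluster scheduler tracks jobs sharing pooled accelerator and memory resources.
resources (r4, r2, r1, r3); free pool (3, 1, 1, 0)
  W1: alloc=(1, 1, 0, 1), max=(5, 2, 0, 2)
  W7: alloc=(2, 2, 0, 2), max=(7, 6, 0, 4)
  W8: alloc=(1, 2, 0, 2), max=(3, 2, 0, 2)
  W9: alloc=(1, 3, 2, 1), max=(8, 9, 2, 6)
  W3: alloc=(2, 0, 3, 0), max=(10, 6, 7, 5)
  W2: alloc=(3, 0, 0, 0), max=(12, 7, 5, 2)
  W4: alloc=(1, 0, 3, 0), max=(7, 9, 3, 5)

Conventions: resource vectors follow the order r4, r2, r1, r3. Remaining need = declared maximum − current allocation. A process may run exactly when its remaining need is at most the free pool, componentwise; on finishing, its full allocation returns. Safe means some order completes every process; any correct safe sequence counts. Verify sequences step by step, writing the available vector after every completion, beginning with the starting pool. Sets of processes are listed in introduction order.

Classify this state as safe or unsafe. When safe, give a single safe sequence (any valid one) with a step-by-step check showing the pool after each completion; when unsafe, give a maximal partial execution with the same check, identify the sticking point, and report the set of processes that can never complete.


The state is SAFE; one workable sequence: W8, W1, W7, W9, W4, W2, W3.
Key observation: at W1 the run first touches a limit — (4, 1, 0, 1) against (4, 3, 1, 2), exact on a resource it actually requests.
Check, step by step:
  pool = (3, 1, 1, 0)
  run W8 (needs (2, 0, 0, 0), free (3, 1, 1, 0)); after release of (1, 2, 0, 2) the pool is (4, 3, 1, 2)
  run W1 (needs (4, 1, 0, 1), free (4, 3, 1, 2)); after release of (1, 1, 0, 1) the pool is (5, 4, 1, 3)
  run W7 (needs (5, 4, 0, 2), free (5, 4, 1, 3)); after release of (2, 2, 0, 2) the pool is (7, 6, 1, 5)
  run W9 (needs (7, 6, 0, 5), free (7, 6, 1, 5)); after release of (1, 3, 2, 1) the pool is (8, 9, 3, 6)
  run W4 (needs (6, 9, 0, 5), free (8, 9, 3, 6)); after release of (1, 0, 3, 0) the pool is (9, 9, 6, 6)
  run W2 (needs (9, 7, 5, 2), free (9, 9, 6, 6)); after release of (3, 0, 0, 0) the pool is (12, 9, 6, 6)
  run W3 (needs (8, 6, 4, 5), free (12, 9, 6, 6)); after release of (2, 0, 3, 0) the pool is (14, 9, 9, 6)


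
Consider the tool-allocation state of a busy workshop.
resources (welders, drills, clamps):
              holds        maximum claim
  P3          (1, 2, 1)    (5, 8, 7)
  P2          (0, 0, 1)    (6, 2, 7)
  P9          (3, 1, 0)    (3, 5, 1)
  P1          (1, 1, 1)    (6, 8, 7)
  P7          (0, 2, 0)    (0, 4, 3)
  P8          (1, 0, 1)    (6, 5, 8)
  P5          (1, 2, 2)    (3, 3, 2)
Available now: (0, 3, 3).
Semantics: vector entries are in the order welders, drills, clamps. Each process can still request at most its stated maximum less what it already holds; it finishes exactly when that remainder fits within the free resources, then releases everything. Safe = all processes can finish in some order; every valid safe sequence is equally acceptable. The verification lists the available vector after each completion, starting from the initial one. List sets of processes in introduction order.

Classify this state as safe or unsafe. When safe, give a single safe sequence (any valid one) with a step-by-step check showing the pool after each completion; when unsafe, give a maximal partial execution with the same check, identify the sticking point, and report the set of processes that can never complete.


The state is UNSAFE.
Key observation: clamps is the bottleneck — with P7, P9, P5 done the pool holds (4, 8, 5), short of every remaining need.
A maximal execution: P7, P9, P5 — then nothing else fits. Verifying each step:
  pool = (0, 3, 3)
  run P7 (needs (0, 2, 3), free (0, 3, 3)); after release of (0, 2, 0) the pool is (0, 5, 3)
  run P9 (needs (0, 4, 1), free (0, 5, 3)); after release of (3, 1, 0) the pool is (3, 6, 3)
  run P5 (needs (2, 1, 0), free (3, 6, 3)); after release of (1, 2, 2) the pool is (4, 8, 5)
  P3 still needs (4, 6, 6) but only (4, 8, 5) is free — short on clamps
  P2 still needs (6, 2, 6) but only (4, 8, 5) is free — short on welders and clamps
  P1 still needs (5, 7, 6) but only (4, 8, 5) is free — short on welders and clamps
  P8 still needs (5, 5, 7) but only (4, 8, 5) is free — short on welders and clamps
Processes that can never finish: P3, P2, P1 and P8.


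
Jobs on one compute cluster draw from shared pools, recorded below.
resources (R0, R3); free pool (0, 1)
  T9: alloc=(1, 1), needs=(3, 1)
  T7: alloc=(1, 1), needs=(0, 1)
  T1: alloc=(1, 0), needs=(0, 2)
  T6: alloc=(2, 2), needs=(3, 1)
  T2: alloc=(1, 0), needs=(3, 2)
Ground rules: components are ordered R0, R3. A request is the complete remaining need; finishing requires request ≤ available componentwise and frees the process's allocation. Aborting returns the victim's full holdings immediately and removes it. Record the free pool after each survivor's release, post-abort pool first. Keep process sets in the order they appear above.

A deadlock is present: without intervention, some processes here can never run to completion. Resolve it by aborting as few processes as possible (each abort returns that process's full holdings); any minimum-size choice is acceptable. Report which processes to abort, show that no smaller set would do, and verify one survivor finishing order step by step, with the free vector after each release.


Abort T9.
Key observation: aborting T9 returns (1, 1), and T6 — hopeless before — runs at step 3 with the returned capacity in the pool.
Minimality: the empty abort set fails — the state is deadlocked as it stands.
The survivors complete as T1, T7, T6, T2. Check, step by step (starting from the post-abort pool):
  pool = (1, 2)
  T1 needs (0, 2) <= (1, 2) -> finishes; pool += (1, 0) = (2, 2)
  T7 needs (0, 1) <= (2, 2) -> finishes; pool += (1, 1) = (3, 3)
  T6 needs (3, 1) <= (3, 3) -> finishes; pool += (2, 2) = (5, 5)
  T2 needs (3, 2) <= (5, 5) -> finishes; pool += (1, 0) = (6, 5)


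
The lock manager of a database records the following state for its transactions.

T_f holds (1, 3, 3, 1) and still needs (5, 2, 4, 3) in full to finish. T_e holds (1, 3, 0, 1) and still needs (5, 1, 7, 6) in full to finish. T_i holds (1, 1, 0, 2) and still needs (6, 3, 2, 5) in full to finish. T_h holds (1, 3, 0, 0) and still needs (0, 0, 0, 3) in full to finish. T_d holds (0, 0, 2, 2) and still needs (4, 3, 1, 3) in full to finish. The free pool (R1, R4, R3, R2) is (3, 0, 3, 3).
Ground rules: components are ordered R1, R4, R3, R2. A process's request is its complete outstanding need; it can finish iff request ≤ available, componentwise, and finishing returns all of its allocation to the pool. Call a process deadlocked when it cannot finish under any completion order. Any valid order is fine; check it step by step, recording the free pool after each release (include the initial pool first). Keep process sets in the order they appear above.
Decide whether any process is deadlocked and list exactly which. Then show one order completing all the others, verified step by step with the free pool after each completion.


Deadlocked set: T_f, T_e and T_i.
Key observation: no order helps: past T_h, T_d, the free pool tops out at (4, 3, 5, 5), below what each blocked process needs in R1.
A valid finishing order for the others: T_h, T_d. Step-by-step check:
  pool = (3, 0, 3, 3)
  run T_h (needs (0, 0, 0, 3), free (3, 0, 3, 3)); after release of (1, 3, 0, 0) the pool is (4, 3, 3, 3)
  run T_d (needs (4, 3, 1, 3), free (4, 3, 3, 3)); after release of (0, 0, 2, 2) the pool is (4, 3, 5, 5)
None of the blocked processes ever fits:
  T_f still needs (5, 2, 4, 3) but only (4, 3, 5, 5) is free — short on R1
  T_e still needs (5, 1, 7, 6) but only (4, 3, 5, 5) is free — short on R1, R3 and R2
  T_i still needs (6, 3, 2, 5) but only (4, 3, 5, 5) is free — short on R1


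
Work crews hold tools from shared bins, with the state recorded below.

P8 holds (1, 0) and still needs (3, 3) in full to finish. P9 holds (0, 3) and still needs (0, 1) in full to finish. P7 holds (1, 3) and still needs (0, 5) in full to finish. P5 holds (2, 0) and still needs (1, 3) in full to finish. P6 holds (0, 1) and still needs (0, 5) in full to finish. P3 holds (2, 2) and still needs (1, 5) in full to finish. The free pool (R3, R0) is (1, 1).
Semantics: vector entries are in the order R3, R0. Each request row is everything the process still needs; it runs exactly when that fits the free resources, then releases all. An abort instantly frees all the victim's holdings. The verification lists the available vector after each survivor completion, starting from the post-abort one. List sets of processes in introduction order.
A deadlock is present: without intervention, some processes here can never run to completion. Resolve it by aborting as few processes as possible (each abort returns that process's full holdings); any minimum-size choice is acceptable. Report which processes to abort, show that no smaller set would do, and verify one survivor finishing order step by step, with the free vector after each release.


Minimum abort set: P3.
Key observation: P7 had no path to completion before; after the abort of P3 ((2, 2) returned), step 3 is where it fits.
Why nothing smaller works: aborting no one leaves the state deadlocked as given.
The survivors complete as P9, P8, P7, P5, P6. Verifying each step (starting from the post-abort pool):
  pool = (3, 3)
  P9: need (0, 1) fits (3, 3); releases (0, 3), pool now (3, 6)
  P8: need (3, 3) fits (3, 6); releases (1, 0), pool now (4, 6)
  P7: need (0, 5) fits (4, 6); releases (1, 3), pool now (5, 9)
  P5: need (1, 3) fits (5, 9); releases (2, 0), pool now (7, 9)
  P6: need (0, 5) fits (7, 9); releases (0, 1), pool now (7, 10)
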